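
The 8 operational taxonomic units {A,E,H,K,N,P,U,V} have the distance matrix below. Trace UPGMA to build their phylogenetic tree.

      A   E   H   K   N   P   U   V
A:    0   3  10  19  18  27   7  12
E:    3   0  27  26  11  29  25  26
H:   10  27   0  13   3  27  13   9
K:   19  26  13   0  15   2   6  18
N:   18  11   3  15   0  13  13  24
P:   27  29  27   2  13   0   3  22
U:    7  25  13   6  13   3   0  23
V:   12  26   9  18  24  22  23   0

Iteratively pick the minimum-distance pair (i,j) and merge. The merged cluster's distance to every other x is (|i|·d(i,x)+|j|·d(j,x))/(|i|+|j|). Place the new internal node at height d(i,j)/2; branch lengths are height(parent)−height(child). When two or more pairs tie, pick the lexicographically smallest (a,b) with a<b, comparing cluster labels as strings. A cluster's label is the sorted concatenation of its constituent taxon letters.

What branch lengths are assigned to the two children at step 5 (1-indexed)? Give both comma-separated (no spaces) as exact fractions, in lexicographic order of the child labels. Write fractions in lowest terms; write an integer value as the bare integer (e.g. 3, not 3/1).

19/3,67/12

step 1: merge (K,P) at d=2; branch lengths K→1, P→1; new cluster KP
  updated: d(A,KP)=23, d(E,KP)=55/2, d(H,KP)=20, d(KP,N)=14, d(KP,U)=9/2, d(KP,V)=20
step 2: merge (A,E) at d=3; branch lengths A→3/2, E→3/2; new cluster AE
  updated: d(AE,H)=37/2, d(AE,KP)=101/4, d(AE,N)=29/2, d(AE,U)=16, d(AE,V)=19
step 3: merge (H,N) at d=3; branch lengths H→3/2, N→3/2; new cluster HN
  updated: d(AE,HN)=33/2, d(HN,KP)=17, d(HN,U)=13, d(HN,V)=33/2
step 4: merge (KP,U) at d=9/2; branch lengths KP→5/4, U→9/4; new cluster KPU
  updated: d(AE,KPU)=133/6, d(HN,KPU)=47/3, d(KPU,V)=21
step 5: merge (HN,KPU) at d=47/3; branch lengths HN→19/3, KPU→67/12; new cluster HKNPU
  updated: d(AE,HKNPU)=199/10, d(HKNPU,V)=96/5
step 6: merge (AE,V) at d=19; branch lengths AE→8, V→19/2; new cluster AEV
  updated: d(AEV,HKNPU)=59/3
step 7: merge (AEV,HKNPU) at d=59/3; branch lengths AEV→1/3, HKNPU→2; new cluster AEHKNPUV
final tree: (((A:3/2,E:3/2):8,V:19/2):1/3,((H:3/2,N:3/2):19/3,((K:1,P:1):5/4,U:9/4):67/12):2)
total length: 173/4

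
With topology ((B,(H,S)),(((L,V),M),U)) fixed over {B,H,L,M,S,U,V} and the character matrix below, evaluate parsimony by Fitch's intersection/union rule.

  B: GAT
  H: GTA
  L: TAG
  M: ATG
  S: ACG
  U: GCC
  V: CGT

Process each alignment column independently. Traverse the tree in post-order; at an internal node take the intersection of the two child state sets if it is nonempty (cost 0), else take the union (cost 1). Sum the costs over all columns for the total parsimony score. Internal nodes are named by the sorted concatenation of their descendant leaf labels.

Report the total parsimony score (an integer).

13

HS@0: {G} ∪ {A} = {A,G} (union, +1)
BHS@0: {G} ∩ {A,G} = {G} (intersection, +0)
LV@0: {T} ∪ {C} = {C,T} (union, +1)
LMV@0: {C,T} ∪ {A} = {A,C,T} (union, +1)
LMUV@0: {A,C,T} ∪ {G} = {A,C,G,T} (union, +1)
BHLMSUV@0: {G} ∩ {A,C,G,T} = {G} (intersection, +0)
HS@1: {T} ∪ {C} = {C,T} (union, +1)
BHS@1: {A} ∪ {C,T} = {A,C,T} (union, +1)
LV@1: {A} ∪ {G} = {A,G} (union, +1)
LMV@1: {A,G} ∪ {T} = {A,G,T} (union, +1)
LMUV@1: {A,G,T} ∪ {C} = {A,C,G,T} (union, +1)
BHLMSUV@1: {A,C,T} ∩ {A,C,G,T} = {A,C,T} (intersection, +0)
HS@2: {A} ∪ {G} = {A,G} (union, +1)
BHS@2: {T} ∪ {A,G} = {A,G,T} (union, +1)
LV@2: {G} ∪ {T} = {G,T} (union, +1)
LMV@2: {G,T} ∩ {G} = {G} (intersection, +0)
LMUV@2: {G} ∪ {C} = {C,G} (union, +1)
BHLMSUV@2: {A,G,T} ∩ {C,G} = {G} (intersection, +0)
per-site changes: [4, 5, 4]; total = 13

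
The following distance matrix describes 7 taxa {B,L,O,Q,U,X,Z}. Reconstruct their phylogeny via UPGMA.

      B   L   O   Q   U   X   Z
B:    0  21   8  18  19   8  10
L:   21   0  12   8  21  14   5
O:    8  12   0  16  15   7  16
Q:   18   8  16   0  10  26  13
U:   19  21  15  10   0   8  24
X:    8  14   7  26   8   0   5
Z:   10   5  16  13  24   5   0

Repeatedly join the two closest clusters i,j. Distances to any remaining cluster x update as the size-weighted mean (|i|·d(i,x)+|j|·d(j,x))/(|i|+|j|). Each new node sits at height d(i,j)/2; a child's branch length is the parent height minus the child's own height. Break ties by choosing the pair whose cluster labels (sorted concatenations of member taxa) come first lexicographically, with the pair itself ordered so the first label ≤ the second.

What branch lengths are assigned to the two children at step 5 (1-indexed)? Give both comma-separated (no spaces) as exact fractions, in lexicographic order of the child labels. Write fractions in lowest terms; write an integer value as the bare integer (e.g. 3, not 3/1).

step 1: merge (L,Z) at d=5; branch lengths L→5/2, Z→5/2; new cluster LZ
  updated: d(B,LZ)=31/2, d(LZ,O)=14, d(LZ,Q)=21/2, d(LZ,U)=45/2, d(LZ,X)=19/2
step 2: merge (O,X) at d=7; branch lengths O→7/2, X→7/2; new cluster OX
  updated: d(B,OX)=8, d(LZ,OX)=47/4, d(OX,Q)=21, d(OX,U)=23/2
step 3: merge (B,OX) at d=8; branch lengths B→4, OX→1/2; new cluster BOX
  updated: d(BOX,LZ)=13, d(BOX,Q)=20, d(BOX,U)=14
step 4: merge (Q,U) at d=10; branch lengths Q→5, U→5; new cluster QU
  updated: d(BOX,QU)=17, d(LZ,QU)=33/2
step 5: merge (BOX,LZ) at d=13; branch lengths BOX→5/2, LZ→4; new cluster BLOXZ
  updated: d(BLOXZ,QU)=84/5
step 6: merge (BLOXZ,QU) at d=84/5; branch lengths BLOXZ→19/10, QU→17/5; new cluster BLOQUXZ
final tree: (((B:4,(O:7/2,X:7/2):1/2):5/2,(L:5/2,Z:5/2):4):19/10,(Q:5,U:5):17/5)
total length: 383/10

5/2,4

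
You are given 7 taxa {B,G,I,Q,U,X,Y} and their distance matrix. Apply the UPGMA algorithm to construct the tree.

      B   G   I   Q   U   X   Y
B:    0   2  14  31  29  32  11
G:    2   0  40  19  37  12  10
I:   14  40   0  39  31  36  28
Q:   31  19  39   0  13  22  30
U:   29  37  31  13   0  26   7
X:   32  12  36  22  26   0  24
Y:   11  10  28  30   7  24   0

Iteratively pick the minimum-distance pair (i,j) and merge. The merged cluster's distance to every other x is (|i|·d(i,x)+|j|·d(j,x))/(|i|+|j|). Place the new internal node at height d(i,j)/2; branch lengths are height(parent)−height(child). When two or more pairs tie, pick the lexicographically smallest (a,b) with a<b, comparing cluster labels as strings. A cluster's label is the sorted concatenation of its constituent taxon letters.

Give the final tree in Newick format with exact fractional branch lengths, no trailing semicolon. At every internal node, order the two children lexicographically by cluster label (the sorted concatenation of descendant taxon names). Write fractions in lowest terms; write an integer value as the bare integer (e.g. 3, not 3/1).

((((B:1,G:1):10,X:11):11/18,(Q:43/4,(U:7/2,Y:7/2):29/4):31/36):73/18,I:47/3)

1. join B+G (d=2) ⇒ BG; edges |B|=1, |G|=1
  updated: d(BG,I)=27, d(BG,Q)=25, d(BG,U)=33, d(BG,X)=22, d(BG,Y)=21/2
2. join U+Y (d=7) ⇒ UY; edges |U|=7/2, |Y|=7/2
  updated: d(BG,UY)=87/4, d(I,UY)=59/2, d(Q,UY)=43/2, d(UY,X)=25
3. join Q+UY (d=43/2) ⇒ QUY; edges |Q|=43/4, |UY|=29/4
  updated: d(BG,QUY)=137/6, d(I,QUY)=98/3, d(QUY,X)=24
4. join BG+X (d=22) ⇒ BGX; edges |BG|=10, |X|=11
  updated: d(BGX,I)=30, d(BGX,QUY)=209/9
5. join BGX+QUY (d=209/9) ⇒ BGQUXY; edges |BGX|=11/18, |QUY|=31/36
  updated: d(BGQUXY,I)=94/3
6. join BGQUXY+I (d=94/3) ⇒ BGIQUXY; edges |BGQUXY|=73/18, |I|=47/3
final tree: ((((B:1,G:1):10,X:11):11/18,(Q:43/4,(U:7/2,Y:7/2):29/4):31/36):73/18,I:47/3)
total length: 2491/36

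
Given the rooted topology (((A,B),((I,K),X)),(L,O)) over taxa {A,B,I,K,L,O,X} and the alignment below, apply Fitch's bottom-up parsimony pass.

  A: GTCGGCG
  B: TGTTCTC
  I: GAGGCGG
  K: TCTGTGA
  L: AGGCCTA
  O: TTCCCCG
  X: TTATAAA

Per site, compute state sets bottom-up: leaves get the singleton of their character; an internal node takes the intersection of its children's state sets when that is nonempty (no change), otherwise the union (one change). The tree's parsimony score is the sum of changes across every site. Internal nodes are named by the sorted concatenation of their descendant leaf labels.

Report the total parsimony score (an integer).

26

[col 0] AB: children A:{G}, B:{T} ∪→ {G,T}; cost 1
[col 0] IK: children I:{G}, K:{T} ∪→ {G,T}; cost 1
[col 0] IKX: children IK:{G,T}, X:{T} ∩→ {T}; cost 0
[col 0] ABIKX: children AB:{G,T}, IKX:{T} ∩→ {T}; cost 0
[col 0] LO: children L:{A}, O:{T} ∪→ {A,T}; cost 1
[col 0] ABIKLOX: children ABIKX:{T}, LO:{A,T} ∩→ {T}; cost 0
[col 1] AB: children A:{T}, B:{G} ∪→ {G,T}; cost 1
[col 1] IK: children I:{A}, K:{C} ∪→ {A,C}; cost 1
[col 1] IKX: children IK:{A,C}, X:{T} ∪→ {A,C,T}; cost 1
[col 1] ABIKX: children AB:{G,T}, IKX:{A,C,T} ∩→ {T}; cost 0
[col 1] LO: children L:{G}, O:{T} ∪→ {G,T}; cost 1
[col 1] ABIKLOX: children ABIKX:{T}, LO:{G,T} ∩→ {T}; cost 0
[col 2] AB: children A:{C}, B:{T} ∪→ {C,T}; cost 1
[col 2] IK: children I:{G}, K:{T} ∪→ {G,T}; cost 1
[col 2] IKX: children IK:{G,T}, X:{A} ∪→ {A,G,T}; cost 1
[col 2] ABIKX: children AB:{C,T}, IKX:{A,G,T} ∩→ {T}; cost 0
[col 2] LO: children L:{G}, O:{C} ∪→ {C,G}; cost 1
[col 2] ABIKLOX: children ABIKX:{T}, LO:{C,G} ∪→ {C,G,T}; cost 1
[col 3] AB: children A:{G}, B:{T} ∪→ {G,T}; cost 1
[col 3] IK: children I:{G}, K:{G} ∩→ {G}; cost 0
[col 3] IKX: children IK:{G}, X:{T} ∪→ {G,T}; cost 1
[col 3] ABIKX: children AB:{G,T}, IKX:{G,T} ∩→ {G,T}; cost 0
[col 3] LO: children L:{C}, O:{C} ∩→ {C}; cost 0
[col 3] ABIKLOX: children ABIKX:{G,T}, LO:{C} ∪→ {C,G,T}; cost 1
[col 4] AB: children A:{G}, B:{C} ∪→ {C,G}; cost 1
[col 4] IK: children I:{C}, K:{T} ∪→ {C,T}; cost 1
[col 4] IKX: children IK:{C,T}, X:{A} ∪→ {A,C,T}; cost 1
[col 4] ABIKX: children AB:{C,G}, IKX:{A,C,T} ∩→ {C}; cost 0
[col 4] LO: children L:{C}, O:{C} ∩→ {C}; cost 0
[col 4] ABIKLOX: children ABIKX:{C}, LO:{C} ∩→ {C}; cost 0
[col 5] AB: children A:{C}, B:{T} ∪→ {C,T}; cost 1
[col 5] IK: children I:{G}, K:{G} ∩→ {G}; cost 0
[col 5] IKX: children IK:{G}, X:{A} ∪→ {A,G}; cost 1
[col 5] ABIKX: children AB:{C,T}, IKX:{A,G} ∪→ {A,C,G,T}; cost 1
[col 5] LO: children L:{T}, O:{C} ∪→ {C,T}; cost 1
[col 5] ABIKLOX: children ABIKX:{A,C,G,T}, LO:{C,T} ∩→ {C,T}; cost 0
[col 6] AB: children A:{G}, B:{C} ∪→ {C,G}; cost 1
[col 6] IK: children I:{G}, K:{A} ∪→ {A,G}; cost 1
[col 6] IKX: children IK:{A,G}, X:{A} ∩→ {A}; cost 0
[col 6] ABIKX: children AB:{C,G}, IKX:{A} ∪→ {A,C,G}; cost 1
[col 6] LO: children L:{A}, O:{G} ∪→ {A,G}; cost 1
[col 6] ABIKLOX: children ABIKX:{A,C,G}, LO:{A,G} ∩→ {A,G}; cost 0
per-site changes: [3, 4, 5, 3, 3, 4, 4]; total = 26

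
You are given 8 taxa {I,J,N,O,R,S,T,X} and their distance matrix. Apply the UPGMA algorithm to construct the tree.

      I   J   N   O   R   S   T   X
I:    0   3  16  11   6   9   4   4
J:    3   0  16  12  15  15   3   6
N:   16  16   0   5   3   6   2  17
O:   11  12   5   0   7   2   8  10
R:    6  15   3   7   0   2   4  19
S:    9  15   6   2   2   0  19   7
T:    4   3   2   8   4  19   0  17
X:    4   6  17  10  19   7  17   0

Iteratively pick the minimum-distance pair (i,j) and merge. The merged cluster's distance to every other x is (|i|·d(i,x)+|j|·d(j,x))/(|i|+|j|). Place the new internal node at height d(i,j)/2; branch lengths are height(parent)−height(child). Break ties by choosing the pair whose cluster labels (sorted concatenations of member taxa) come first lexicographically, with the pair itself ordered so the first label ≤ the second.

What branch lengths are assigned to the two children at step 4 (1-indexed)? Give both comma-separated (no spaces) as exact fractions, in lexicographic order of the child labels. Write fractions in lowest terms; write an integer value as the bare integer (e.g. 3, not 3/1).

step 1: merge (N,T) at d=2; branch lengths N→1, T→1; new cluster NT
  updated: d(I,NT)=10, d(J,NT)=19/2, d(NT,O)=13/2, d(NT,R)=7/2, d(NT,S)=25/2, d(NT,X)=17
step 2: merge (O,S) at d=2; branch lengths O→1, S→1; new cluster OS
  updated: d(I,OS)=10, d(J,OS)=27/2, d(NT,OS)=19/2, d(OS,R)=9/2, d(OS,X)=17/2
step 3: merge (I,J) at d=3; branch lengths I→3/2, J→3/2; new cluster IJ
  updated: d(IJ,NT)=39/4, d(IJ,OS)=47/4, d(IJ,R)=21/2, d(IJ,X)=5
step 4: merge (NT,R) at d=7/2; branch lengths NT→3/4, R→7/4; new cluster NRT
  updated: d(IJ,NRT)=10, d(NRT,OS)=47/6, d(NRT,X)=53/3
step 5: merge (IJ,X) at d=5; branch lengths IJ→1, X→5/2; new cluster IJX
  updated: d(IJX,NRT)=113/9, d(IJX,OS)=32/3
step 6: merge (NRT,OS) at d=47/6; branch lengths NRT→13/6, OS→35/12; new cluster NORST
  updated: d(IJX,NORST)=59/5
step 7: merge (IJX,NORST) at d=59/5; branch lengths IJX→17/5, NORST→119/60; new cluster IJNORSTX
final tree: (((I:3/2,J:3/2):1,X:5/2):17/5,(((N:1,T:1):3/4,R:7/4):13/6,(O:1,S:1):35/12):119/60)
total length: 352/15

3/4,7/4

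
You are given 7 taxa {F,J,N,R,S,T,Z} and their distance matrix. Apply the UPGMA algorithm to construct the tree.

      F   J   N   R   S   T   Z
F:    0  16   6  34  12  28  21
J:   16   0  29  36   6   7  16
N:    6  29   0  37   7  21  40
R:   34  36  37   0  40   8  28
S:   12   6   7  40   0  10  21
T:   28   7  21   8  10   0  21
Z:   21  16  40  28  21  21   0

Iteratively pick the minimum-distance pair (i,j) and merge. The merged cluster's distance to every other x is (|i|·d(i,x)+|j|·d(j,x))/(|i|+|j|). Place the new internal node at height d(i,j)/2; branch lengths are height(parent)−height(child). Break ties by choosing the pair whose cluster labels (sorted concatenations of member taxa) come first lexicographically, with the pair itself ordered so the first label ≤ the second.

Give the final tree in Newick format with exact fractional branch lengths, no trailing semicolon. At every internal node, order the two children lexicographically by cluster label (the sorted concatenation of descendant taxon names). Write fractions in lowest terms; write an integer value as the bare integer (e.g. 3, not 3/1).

iteration 1: select F,N (d=6); attach at lengths (3, 3); label the merged cluster FN
  updated: d(FN,J)=45/2, d(FN,R)=71/2, d(FN,S)=19/2, d(FN,T)=49/2, d(FN,Z)=61/2
iteration 2: select J,S (d=6); attach at lengths (3, 3); label the merged cluster JS
  updated: d(FN,JS)=16, d(JS,R)=38, d(JS,T)=17/2, d(JS,Z)=37/2
iteration 3: select R,T (d=8); attach at lengths (4, 4); label the merged cluster RT
  updated: d(FN,RT)=30, d(JS,RT)=93/4, d(RT,Z)=49/2
iteration 4: select FN,JS (d=16); attach at lengths (5, 5); label the merged cluster FJNS
  updated: d(FJNS,RT)=213/8, d(FJNS,Z)=49/2
iteration 5: select FJNS,Z (d=49/2); attach at lengths (17/4, 49/4); label the merged cluster FJNSZ
  updated: d(FJNSZ,RT)=131/5
iteration 6: select FJNSZ,RT (d=131/5); attach at lengths (17/20, 91/10); label the merged cluster FJNRSTZ
final tree: ((((F:3,N:3):5,(J:3,S:3):5):17/4,Z:49/4):17/20,(R:4,T:4):91/10)
total length: 1129/20

((((F:3,N:3):5,(J:3,S:3):5):17/4,Z:49/4):17/20,(R:4,T:4):91/10)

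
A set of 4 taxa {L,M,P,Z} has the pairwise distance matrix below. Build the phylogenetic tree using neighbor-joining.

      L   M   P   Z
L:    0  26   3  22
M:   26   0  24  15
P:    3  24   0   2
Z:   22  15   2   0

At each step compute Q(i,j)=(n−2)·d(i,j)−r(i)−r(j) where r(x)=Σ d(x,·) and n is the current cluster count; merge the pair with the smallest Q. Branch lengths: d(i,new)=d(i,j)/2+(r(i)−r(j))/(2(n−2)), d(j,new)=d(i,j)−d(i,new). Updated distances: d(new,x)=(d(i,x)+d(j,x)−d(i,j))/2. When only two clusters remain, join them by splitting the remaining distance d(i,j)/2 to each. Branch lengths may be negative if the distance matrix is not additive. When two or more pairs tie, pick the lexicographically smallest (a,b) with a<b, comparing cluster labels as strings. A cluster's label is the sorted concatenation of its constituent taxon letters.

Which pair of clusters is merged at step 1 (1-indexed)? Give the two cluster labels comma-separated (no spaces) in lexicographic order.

L,P

iteration 1: select L,P (d=3, Q=-74); attach at lengths (7, -4); label the merged cluster LP
  updated: d(LP,M)=47/2, d(LP,Z)=21/2
iteration 2: select LP,M (d=47/2, Q=-49); attach at lengths (19/2, 14); label the merged cluster LMP
  updated: d(LMP,Z)=1
iteration 3: select LMP,Z (d=1); attach at lengths (1/2, 1/2); label the merged cluster LMPZ
final tree: (((L:7,P:-4):19/2,M:14):1/2,Z:1/2)
total length: 55/2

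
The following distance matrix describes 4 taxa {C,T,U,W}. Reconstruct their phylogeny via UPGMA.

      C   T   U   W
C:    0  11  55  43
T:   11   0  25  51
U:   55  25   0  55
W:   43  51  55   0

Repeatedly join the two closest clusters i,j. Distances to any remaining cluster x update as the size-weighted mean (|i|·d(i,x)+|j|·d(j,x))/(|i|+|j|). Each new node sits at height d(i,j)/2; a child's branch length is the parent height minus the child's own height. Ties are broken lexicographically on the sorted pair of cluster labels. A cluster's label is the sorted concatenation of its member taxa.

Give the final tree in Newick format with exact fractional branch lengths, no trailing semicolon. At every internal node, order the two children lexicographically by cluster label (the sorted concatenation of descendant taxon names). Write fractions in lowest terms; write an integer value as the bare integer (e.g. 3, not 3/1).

(((C:11/2,T:11/2):29/2,U:20):29/6,W:149/6)

step 1: merge (C,T) at d=11; branch lengths C→11/2, T→11/2; new cluster CT
  updated: d(CT,U)=40, d(CT,W)=47
step 2: merge (CT,U) at d=40; branch lengths CT→29/2, U→20; new cluster CTU
  updated: d(CTU,W)=149/3
step 3: merge (CTU,W) at d=149/3; branch lengths CTU→29/6, W→149/6; new cluster CTUW
final tree: (((C:11/2,T:11/2):29/2,U:20):29/6,W:149/6)
total length: 451/6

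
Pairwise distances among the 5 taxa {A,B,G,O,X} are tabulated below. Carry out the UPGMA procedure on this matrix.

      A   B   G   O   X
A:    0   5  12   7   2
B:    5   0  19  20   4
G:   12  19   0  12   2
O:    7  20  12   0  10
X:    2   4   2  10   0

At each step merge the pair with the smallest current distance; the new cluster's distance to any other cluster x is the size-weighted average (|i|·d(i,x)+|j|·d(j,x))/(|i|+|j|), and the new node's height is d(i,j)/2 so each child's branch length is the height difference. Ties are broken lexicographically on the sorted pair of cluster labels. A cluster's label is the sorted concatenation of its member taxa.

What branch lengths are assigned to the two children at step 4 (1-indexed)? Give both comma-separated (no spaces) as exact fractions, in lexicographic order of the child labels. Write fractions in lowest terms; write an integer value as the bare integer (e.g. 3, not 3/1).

step 1: merge (A,X) at d=2; branch lengths A→1, X→1; new cluster AX
  updated: d(AX,B)=9/2, d(AX,G)=7, d(AX,O)=17/2
step 2: merge (AX,B) at d=9/2; branch lengths AX→5/4, B→9/4; new cluster ABX
  updated: d(ABX,G)=11, d(ABX,O)=37/3
step 3: merge (ABX,G) at d=11; branch lengths ABX→13/4, G→11/2; new cluster ABGX
  updated: d(ABGX,O)=49/4
step 4: merge (ABGX,O) at d=49/4; branch lengths ABGX→5/8, O→49/8; new cluster ABGOX
final tree: ((((A:1,X:1):5/4,B:9/4):13/4,G:11/2):5/8,O:49/8)
total length: 21

5/8,49/8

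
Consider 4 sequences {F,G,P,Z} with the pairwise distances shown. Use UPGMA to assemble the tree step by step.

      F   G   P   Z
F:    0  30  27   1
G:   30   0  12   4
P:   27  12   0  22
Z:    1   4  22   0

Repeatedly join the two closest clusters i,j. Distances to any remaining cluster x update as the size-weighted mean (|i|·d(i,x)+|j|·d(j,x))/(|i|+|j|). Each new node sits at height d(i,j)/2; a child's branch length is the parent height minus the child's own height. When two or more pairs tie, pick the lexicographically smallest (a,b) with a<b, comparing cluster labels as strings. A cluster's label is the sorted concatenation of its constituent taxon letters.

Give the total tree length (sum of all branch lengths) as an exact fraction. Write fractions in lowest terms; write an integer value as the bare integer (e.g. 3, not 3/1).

109/4

step 1: merge (F,Z) at d=1; branch lengths F→1/2, Z→1/2; new cluster FZ
  updated: d(FZ,G)=17, d(FZ,P)=49/2
step 2: merge (G,P) at d=12; branch lengths G→6, P→6; new cluster GP
  updated: d(FZ,GP)=83/4
step 3: merge (FZ,GP) at d=83/4; branch lengths FZ→79/8, GP→35/8; new cluster FGPZ
final tree: ((F:1/2,Z:1/2):79/8,(G:6,P:6):35/8)
total length: 109/4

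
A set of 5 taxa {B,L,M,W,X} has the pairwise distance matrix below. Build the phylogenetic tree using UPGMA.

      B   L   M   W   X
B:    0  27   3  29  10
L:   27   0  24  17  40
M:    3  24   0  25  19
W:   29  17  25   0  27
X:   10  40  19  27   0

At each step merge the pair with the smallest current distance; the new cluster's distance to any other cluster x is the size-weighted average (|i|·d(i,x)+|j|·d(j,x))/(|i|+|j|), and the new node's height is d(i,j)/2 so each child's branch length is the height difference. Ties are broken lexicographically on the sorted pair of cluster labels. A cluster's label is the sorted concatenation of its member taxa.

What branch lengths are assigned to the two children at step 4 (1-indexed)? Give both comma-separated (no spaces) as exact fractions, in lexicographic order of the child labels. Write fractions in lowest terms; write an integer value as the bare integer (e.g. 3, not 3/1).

85/12,35/6

iteration 1: select B,M (d=3); attach at lengths (3/2, 3/2); label the merged cluster BM
  updated: d(BM,L)=51/2, d(BM,W)=27, d(BM,X)=29/2
iteration 2: select BM,X (d=29/2); attach at lengths (23/4, 29/4); label the merged cluster BMX
  updated: d(BMX,L)=91/3, d(BMX,W)=27
iteration 3: select L,W (d=17); attach at lengths (17/2, 17/2); label the merged cluster LW
  updated: d(BMX,LW)=86/3
iteration 4: select BMX,LW (d=86/3); attach at lengths (85/12, 35/6); label the merged cluster BLMWX
final tree: (((B:3/2,M:3/2):23/4,X:29/4):85/12,(L:17/2,W:17/2):35/6)
total length: 551/12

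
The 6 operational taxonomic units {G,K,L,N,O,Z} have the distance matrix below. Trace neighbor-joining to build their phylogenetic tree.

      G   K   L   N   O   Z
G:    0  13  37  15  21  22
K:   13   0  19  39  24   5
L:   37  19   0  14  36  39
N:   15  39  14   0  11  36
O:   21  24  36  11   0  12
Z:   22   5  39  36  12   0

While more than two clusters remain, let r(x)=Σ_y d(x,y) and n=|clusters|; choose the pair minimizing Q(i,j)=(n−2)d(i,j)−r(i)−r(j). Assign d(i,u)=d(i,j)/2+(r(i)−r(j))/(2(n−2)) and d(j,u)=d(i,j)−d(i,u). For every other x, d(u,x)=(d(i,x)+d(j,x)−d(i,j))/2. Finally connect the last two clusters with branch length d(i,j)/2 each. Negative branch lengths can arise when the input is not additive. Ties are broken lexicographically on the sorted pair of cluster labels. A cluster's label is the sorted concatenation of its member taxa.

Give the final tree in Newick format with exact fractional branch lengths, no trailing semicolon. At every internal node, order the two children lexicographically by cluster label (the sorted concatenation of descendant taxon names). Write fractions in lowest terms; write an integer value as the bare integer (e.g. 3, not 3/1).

(((G:123/16,(K:19/12,Z:41/12):117/16):65/16,(L:43/4,N:13/4):157/16):107/32,O:107/32)

iteration 1: select L,N (d=14, Q=-204); attach at lengths (43/4, 13/4); label the merged cluster LN
  updated: d(G,LN)=19, d(K,LN)=22, d(LN,O)=33/2, d(LN,Z)=61/2
iteration 2: select K,Z (d=5, Q=-237/2); attach at lengths (19/12, 41/12); label the merged cluster KZ
  updated: d(G,KZ)=15, d(KZ,LN)=95/4, d(KZ,O)=31/2
iteration 3: select G,KZ (d=15, Q=-317/4); attach at lengths (123/16, 117/16); label the merged cluster GKZ
  updated: d(GKZ,LN)=111/8, d(GKZ,O)=43/4
iteration 4: select GKZ,LN (d=111/8, Q=-329/8); attach at lengths (65/16, 157/16); label the merged cluster GKLNZ
  updated: d(GKLNZ,O)=107/16
iteration 5: select GKLNZ,O (d=107/16); attach at lengths (107/32, 107/32); label the merged cluster GKLNOZ
final tree: (((G:123/16,(K:19/12,Z:41/12):117/16):65/16,(L:43/4,N:13/4):157/16):107/32,O:107/32)
total length: 873/16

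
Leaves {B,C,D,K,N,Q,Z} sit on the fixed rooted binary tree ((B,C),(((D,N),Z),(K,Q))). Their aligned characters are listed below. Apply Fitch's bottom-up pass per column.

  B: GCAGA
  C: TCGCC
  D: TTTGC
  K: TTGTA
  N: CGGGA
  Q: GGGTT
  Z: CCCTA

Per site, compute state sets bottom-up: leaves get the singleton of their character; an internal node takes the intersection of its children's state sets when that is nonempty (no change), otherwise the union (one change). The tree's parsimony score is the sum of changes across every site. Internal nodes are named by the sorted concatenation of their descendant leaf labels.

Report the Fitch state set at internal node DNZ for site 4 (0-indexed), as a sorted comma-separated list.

A

[col 0] BC: children B:{G}, C:{T} ∪→ {G,T}; cost 1
[col 0] DN: children D:{T}, N:{C} ∪→ {C,T}; cost 1
[col 0] DNZ: children DN:{C,T}, Z:{C} ∩→ {C}; cost 0
[col 0] KQ: children K:{T}, Q:{G} ∪→ {G,T}; cost 1
[col 0] DKNQZ: children DNZ:{C}, KQ:{G,T} ∪→ {C,G,T}; cost 1
[col 0] BCDKNQZ: children BC:{G,T}, DKNQZ:{C,G,T} ∩→ {G,T}; cost 0
[col 1] BC: children B:{C}, C:{C} ∩→ {C}; cost 0
[col 1] DN: children D:{T}, N:{G} ∪→ {G,T}; cost 1
[col 1] DNZ: children DN:{G,T}, Z:{C} ∪→ {C,G,T}; cost 1
[col 1] KQ: children K:{T}, Q:{G} ∪→ {G,T}; cost 1
[col 1] DKNQZ: children DNZ:{C,G,T}, KQ:{G,T} ∩→ {G,T}; cost 0
[col 1] BCDKNQZ: children BC:{C}, DKNQZ:{G,T} ∪→ {C,G,T}; cost 1
[col 2] BC: children B:{A}, C:{G} ∪→ {A,G}; cost 1
[col 2] DN: children D:{T}, N:{G} ∪→ {G,T}; cost 1
[col 2] DNZ: children DN:{G,T}, Z:{C} ∪→ {C,G,T}; cost 1
[col 2] KQ: children K:{G}, Q:{G} ∩→ {G}; cost 0
[col 2] DKNQZ: children DNZ:{C,G,T}, KQ:{G} ∩→ {G}; cost 0
[col 2] BCDKNQZ: children BC:{A,G}, DKNQZ:{G} ∩→ {G}; cost 0
[col 3] BC: children B:{G}, C:{C} ∪→ {C,G}; cost 1
[col 3] DN: children D:{G}, N:{G} ∩→ {G}; cost 0
[col 3] DNZ: children DN:{G}, Z:{T} ∪→ {G,T}; cost 1
[col 3] KQ: children K:{T}, Q:{T} ∩→ {T}; cost 0
[col 3] DKNQZ: children DNZ:{G,T}, KQ:{T} ∩→ {T}; cost 0
[col 3] BCDKNQZ: children BC:{C,G}, DKNQZ:{T} ∪→ {C,G,T}; cost 1
[col 4] BC: children B:{A}, C:{C} ∪→ {A,C}; cost 1
[col 4] DN: children D:{C}, N:{A} ∪→ {A,C}; cost 1
[col 4] DNZ: children DN:{A,C}, Z:{A} ∩→ {A}; cost 0
[col 4] KQ: children K:{A}, Q:{T} ∪→ {A,T}; cost 1
[col 4] DKNQZ: children DNZ:{A}, KQ:{A,T} ∩→ {A}; cost 0
[col 4] BCDKNQZ: children BC:{A,C}, DKNQZ:{A} ∩→ {A}; cost 0
per-site changes: [4, 4, 3, 3, 3]; total = 17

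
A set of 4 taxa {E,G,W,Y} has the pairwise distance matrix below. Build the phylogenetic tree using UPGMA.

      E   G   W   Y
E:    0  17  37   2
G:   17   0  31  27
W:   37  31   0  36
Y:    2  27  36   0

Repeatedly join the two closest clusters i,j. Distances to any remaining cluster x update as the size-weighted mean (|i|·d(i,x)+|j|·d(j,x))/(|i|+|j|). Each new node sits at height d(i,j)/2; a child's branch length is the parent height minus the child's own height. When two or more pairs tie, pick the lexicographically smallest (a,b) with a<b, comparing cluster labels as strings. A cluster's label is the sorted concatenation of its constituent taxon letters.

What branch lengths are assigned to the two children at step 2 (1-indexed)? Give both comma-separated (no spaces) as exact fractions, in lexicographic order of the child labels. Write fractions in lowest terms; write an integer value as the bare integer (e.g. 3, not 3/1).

iteration 1: select E,Y (d=2); attach at lengths (1, 1); label the merged cluster EY
  updated: d(EY,G)=22, d(EY,W)=73/2
iteration 2: select EY,G (d=22); attach at lengths (10, 11); label the merged cluster EGY
  updated: d(EGY,W)=104/3
iteration 3: select EGY,W (d=104/3); attach at lengths (19/3, 52/3); label the merged cluster EGWY
final tree: (((E:1,Y:1):10,G:11):19/3,W:52/3)
total length: 140/3

10,11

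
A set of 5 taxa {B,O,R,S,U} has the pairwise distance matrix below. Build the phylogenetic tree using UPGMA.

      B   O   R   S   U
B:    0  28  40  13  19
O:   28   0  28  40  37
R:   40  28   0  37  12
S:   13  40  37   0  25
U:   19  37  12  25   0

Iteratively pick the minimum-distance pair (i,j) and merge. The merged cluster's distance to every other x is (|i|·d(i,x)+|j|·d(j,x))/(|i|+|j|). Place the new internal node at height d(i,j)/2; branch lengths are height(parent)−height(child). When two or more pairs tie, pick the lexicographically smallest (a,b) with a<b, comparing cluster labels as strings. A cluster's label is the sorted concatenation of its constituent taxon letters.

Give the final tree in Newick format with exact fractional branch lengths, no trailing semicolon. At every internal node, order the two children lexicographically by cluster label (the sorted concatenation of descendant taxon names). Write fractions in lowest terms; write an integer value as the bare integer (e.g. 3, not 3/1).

iteration 1: select R,U (d=12); attach at lengths (6, 6); label the merged cluster RU
  updated: d(B,RU)=59/2, d(O,RU)=65/2, d(RU,S)=31
iteration 2: select B,S (d=13); attach at lengths (13/2, 13/2); label the merged cluster BS
  updated: d(BS,O)=34, d(BS,RU)=121/4
iteration 3: select BS,RU (d=121/4); attach at lengths (69/8, 73/8); label the merged cluster BRSU
  updated: d(BRSU,O)=133/4
iteration 4: select BRSU,O (d=133/4); attach at lengths (3/2, 133/8); label the merged cluster BORSU
final tree: (((B:13/2,S:13/2):69/8,(R:6,U:6):73/8):3/2,O:133/8)
total length: 487/8

(((B:13/2,S:13/2):69/8,(R:6,U:6):73/8):3/2,O:133/8)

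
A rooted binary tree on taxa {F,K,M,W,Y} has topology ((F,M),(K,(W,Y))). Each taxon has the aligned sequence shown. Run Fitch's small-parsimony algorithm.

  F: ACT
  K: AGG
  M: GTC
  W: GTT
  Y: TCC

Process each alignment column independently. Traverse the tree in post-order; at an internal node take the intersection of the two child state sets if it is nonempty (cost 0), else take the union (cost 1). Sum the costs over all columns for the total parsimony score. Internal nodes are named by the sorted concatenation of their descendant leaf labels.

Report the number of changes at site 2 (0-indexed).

3

site 0, node FM: F={A} ∪ M={G} → {A,G} (+1)
site 0, node WY: W={G} ∪ Y={T} → {G,T} (+1)
site 0, node KWY: K={A} ∪ WY={G,T} → {A,G,T} (+1)
site 0, node FKMWY: FM={A,G} ∩ KWY={A,G,T} → {A,G} (+0)
site 1, node FM: F={C} ∪ M={T} → {C,T} (+1)
site 1, node WY: W={T} ∪ Y={C} → {C,T} (+1)
site 1, node KWY: K={G} ∪ WY={C,T} → {C,G,T} (+1)
site 1, node FKMWY: FM={C,T} ∩ KWY={C,G,T} → {C,T} (+0)
site 2, node FM: F={T} ∪ M={C} → {C,T} (+1)
site 2, node WY: W={T} ∪ Y={C} → {C,T} (+1)
site 2, node KWY: K={G} ∪ WY={C,T} → {C,G,T} (+1)
site 2, node FKMWY: FM={C,T} ∩ KWY={C,G,T} → {C,T} (+0)
per-site changes: [3, 3, 3]; total = 9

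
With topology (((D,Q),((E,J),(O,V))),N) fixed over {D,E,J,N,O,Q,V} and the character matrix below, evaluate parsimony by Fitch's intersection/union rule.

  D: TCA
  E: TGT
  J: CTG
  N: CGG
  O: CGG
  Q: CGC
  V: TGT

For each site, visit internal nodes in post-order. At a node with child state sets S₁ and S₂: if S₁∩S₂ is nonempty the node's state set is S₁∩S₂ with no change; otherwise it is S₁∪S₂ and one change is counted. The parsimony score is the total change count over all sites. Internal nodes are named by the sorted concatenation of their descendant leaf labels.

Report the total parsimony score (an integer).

9

[col 0] DQ: children D:{T}, Q:{C} ∪→ {C,T}; cost 1
[col 0] EJ: children E:{T}, J:{C} ∪→ {C,T}; cost 1
[col 0] OV: children O:{C}, V:{T} ∪→ {C,T}; cost 1
[col 0] EJOV: children EJ:{C,T}, OV:{C,T} ∩→ {C,T}; cost 0
[col 0] DEJOQV: children DQ:{C,T}, EJOV:{C,T} ∩→ {C,T}; cost 0
[col 0] DEJNOQV: children DEJOQV:{C,T}, N:{C} ∩→ {C}; cost 0
[col 1] DQ: children D:{C}, Q:{G} ∪→ {C,G}; cost 1
[col 1] EJ: children E:{G}, J:{T} ∪→ {G,T}; cost 1
[col 1] OV: children O:{G}, V:{G} ∩→ {G}; cost 0
[col 1] EJOV: children EJ:{G,T}, OV:{G} ∩→ {G}; cost 0
[col 1] DEJOQV: children DQ:{C,G}, EJOV:{G} ∩→ {G}; cost 0
[col 1] DEJNOQV: children DEJOQV:{G}, N:{G} ∩→ {G}; cost 0
[col 2] DQ: children D:{A}, Q:{C} ∪→ {A,C}; cost 1
[col 2] EJ: children E:{T}, J:{G} ∪→ {G,T}; cost 1
[col 2] OV: children O:{G}, V:{T} ∪→ {G,T}; cost 1
[col 2] EJOV: children EJ:{G,T}, OV:{G,T} ∩→ {G,T}; cost 0
[col 2] DEJOQV: children DQ:{A,C}, EJOV:{G,T} ∪→ {A,C,G,T}; cost 1
[col 2] DEJNOQV: children DEJOQV:{A,C,G,T}, N:{G} ∩→ {G}; cost 0
per-site changes: [3, 2, 4]; total = 9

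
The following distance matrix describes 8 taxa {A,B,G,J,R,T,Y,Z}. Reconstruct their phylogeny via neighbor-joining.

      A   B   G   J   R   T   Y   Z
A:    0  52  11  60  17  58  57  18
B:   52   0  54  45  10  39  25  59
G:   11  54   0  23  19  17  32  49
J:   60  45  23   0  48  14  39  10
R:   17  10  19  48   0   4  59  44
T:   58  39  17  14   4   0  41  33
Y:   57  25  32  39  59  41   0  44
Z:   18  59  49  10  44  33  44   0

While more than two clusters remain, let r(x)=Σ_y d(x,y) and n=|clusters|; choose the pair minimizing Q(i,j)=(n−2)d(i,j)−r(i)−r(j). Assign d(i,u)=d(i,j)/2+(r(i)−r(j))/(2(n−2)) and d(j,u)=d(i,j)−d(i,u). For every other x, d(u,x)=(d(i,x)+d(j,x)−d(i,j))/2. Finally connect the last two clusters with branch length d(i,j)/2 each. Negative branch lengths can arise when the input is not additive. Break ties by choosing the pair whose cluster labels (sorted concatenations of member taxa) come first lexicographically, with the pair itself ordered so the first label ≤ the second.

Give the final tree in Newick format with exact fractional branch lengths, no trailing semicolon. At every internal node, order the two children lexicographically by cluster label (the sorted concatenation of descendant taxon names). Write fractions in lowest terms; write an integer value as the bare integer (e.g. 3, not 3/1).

iteration 1: select J,Z (d=10, Q=-436); attach at lengths (7/2, 13/2); label the merged cluster JZ
  updated: d(A,JZ)=34, d(B,JZ)=47, d(G,JZ)=31, d(JZ,R)=41, d(JZ,T)=37/2, d(JZ,Y)=73/2
iteration 2: select B,Y (d=25, Q=-705/2); attach at lengths (203/20, 297/20); label the merged cluster BY
  updated: d(A,BY)=42, d(BY,G)=61/2, d(BY,JZ)=117/4, d(BY,R)=22, d(BY,T)=55/2
iteration 3: select A,G (d=11, Q=-453/2); attach at lengths (195/16, -19/16); label the merged cluster AG
  updated: d(AG,BY)=123/4, d(AG,JZ)=27, d(AG,R)=25/2, d(AG,T)=32
iteration 4: select R,T (d=4, Q=-299/2); attach at lengths (19/12, 29/12); label the merged cluster RT
  updated: d(AG,RT)=81/4, d(BY,RT)=91/4, d(JZ,RT)=111/4
iteration 5: select AG,RT (d=81/4, Q=-433/4); attach at lengths (191/16, 133/16); label the merged cluster AGRT
  updated: d(AGRT,BY)=133/8, d(AGRT,JZ)=69/4
iteration 6: select AGRT,BY (d=133/8, Q=-505/8); attach at lengths (37/16, 229/16); label the merged cluster ABGRTY
  updated: d(ABGRTY,JZ)=239/16
iteration 7: select ABGRTY,JZ (d=239/16); attach at lengths (239/32, 239/32); label the merged cluster ABGJRTYZ
final tree: ((((A:195/16,G:-19/16):191/16,(R:19/12,T:29/12):133/16):37/16,(B:203/20,Y:297/20):229/16):239/32,(J:7/2,Z:13/2):239/32)
total length: 1629/16

((((A:195/16,G:-19/16):191/16,(R:19/12,T:29/12):133/16):37/16,(B:203/20,Y:297/20):229/16):239/32,(J:7/2,Z:13/2):239/32)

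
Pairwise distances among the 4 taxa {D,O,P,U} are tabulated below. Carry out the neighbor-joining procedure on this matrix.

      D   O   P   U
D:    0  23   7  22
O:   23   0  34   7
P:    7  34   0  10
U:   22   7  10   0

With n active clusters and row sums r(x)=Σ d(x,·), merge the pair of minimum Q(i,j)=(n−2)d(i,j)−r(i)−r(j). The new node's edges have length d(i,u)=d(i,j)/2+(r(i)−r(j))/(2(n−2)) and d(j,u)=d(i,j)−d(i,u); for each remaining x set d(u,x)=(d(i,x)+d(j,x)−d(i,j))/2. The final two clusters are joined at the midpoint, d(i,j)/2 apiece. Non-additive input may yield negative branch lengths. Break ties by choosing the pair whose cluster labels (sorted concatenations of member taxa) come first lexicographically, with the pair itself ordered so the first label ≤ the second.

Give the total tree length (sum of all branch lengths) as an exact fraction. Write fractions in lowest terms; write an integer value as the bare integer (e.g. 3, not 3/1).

117/4

step 1: merge (D,P) at d=7, Q=-89; branch lengths D→15/4, P→13/4; new cluster DP
  updated: d(DP,O)=25, d(DP,U)=25/2
step 2: merge (DP,O) at d=25, Q=-89/2; branch lengths DP→61/4, O→39/4; new cluster DOP
  updated: d(DOP,U)=-11/4
step 3: merge (DOP,U) at d=-11/4; branch lengths DOP→-11/8, U→-11/8; new cluster DOPU
final tree: (((D:15/4,P:13/4):61/4,O:39/4):-11/8,U:-11/8)
total length: 117/4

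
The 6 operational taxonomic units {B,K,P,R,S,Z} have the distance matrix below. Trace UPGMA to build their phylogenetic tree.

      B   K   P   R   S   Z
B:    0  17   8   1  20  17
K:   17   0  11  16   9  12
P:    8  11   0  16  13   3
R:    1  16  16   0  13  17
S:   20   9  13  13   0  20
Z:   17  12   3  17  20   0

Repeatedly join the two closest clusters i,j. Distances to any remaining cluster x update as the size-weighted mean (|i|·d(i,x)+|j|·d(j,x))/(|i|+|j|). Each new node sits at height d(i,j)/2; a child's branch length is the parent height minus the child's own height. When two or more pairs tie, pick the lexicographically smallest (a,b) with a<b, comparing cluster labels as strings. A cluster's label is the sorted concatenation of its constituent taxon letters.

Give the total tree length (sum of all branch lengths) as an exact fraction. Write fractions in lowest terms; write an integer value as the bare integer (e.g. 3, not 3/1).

29

step 1: merge (B,R) at d=1; branch lengths B→1/2, R→1/2; new cluster BR
  updated: d(BR,K)=33/2, d(BR,P)=12, d(BR,S)=33/2, d(BR,Z)=17
step 2: merge (P,Z) at d=3; branch lengths P→3/2, Z→3/2; new cluster PZ
  updated: d(BR,PZ)=29/2, d(K,PZ)=23/2, d(PZ,S)=33/2
step 3: merge (K,S) at d=9; branch lengths K→9/2, S→9/2; new cluster KS
  updated: d(BR,KS)=33/2, d(KS,PZ)=14
step 4: merge (KS,PZ) at d=14; branch lengths KS→5/2, PZ→11/2; new cluster KPSZ
  updated: d(BR,KPSZ)=31/2
step 5: merge (BR,KPSZ) at d=31/2; branch lengths BR→29/4, KPSZ→3/4; new cluster BKPRSZ
final tree: ((B:1/2,R:1/2):29/4,((K:9/2,S:9/2):5/2,(P:3/2,Z:3/2):11/2):3/4)
total length: 29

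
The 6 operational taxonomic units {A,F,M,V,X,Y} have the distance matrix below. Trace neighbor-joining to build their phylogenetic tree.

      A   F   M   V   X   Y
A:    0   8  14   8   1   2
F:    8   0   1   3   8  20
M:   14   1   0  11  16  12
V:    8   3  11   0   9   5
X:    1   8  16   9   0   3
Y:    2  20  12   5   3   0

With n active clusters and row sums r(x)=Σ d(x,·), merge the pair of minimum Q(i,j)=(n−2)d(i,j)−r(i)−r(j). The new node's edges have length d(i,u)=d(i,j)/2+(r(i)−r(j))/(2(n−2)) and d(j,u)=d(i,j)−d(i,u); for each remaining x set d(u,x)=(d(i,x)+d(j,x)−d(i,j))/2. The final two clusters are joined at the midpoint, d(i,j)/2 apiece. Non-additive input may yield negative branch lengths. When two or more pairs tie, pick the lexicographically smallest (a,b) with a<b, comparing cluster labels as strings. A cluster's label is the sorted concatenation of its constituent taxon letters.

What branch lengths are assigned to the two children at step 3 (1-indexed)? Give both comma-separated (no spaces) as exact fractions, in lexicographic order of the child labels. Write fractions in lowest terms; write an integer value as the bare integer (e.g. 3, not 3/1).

1. join F+M (d=1, Q=-90) ⇒ FM; edges |F|=-5/4, |M|=9/4
  updated: d(A,FM)=21/2, d(FM,V)=13/2, d(FM,X)=23/2, d(FM,Y)=31/2
2. join FM+V (d=13/2, Q=-53) ⇒ FMV; edges |FM|=35/6, |V|=2/3
  updated: d(A,FMV)=6, d(FMV,X)=7, d(FMV,Y)=7
3. join A+X (d=1, Q=-18) ⇒ AX; edges |A|=0, |X|=1
  updated: d(AX,FMV)=6, d(AX,Y)=2
4. join AX+FMV (d=6, Q=-15) ⇒ AFMVX; edges |AX|=1/2, |FMV|=11/2
  updated: d(AFMVX,Y)=3/2
5. join AFMVX+Y (d=3/2) ⇒ AFMVXY; edges |AFMVX|=3/4, |Y|=3/4
final tree: (((A:0,X:1):1/2,((F:-5/4,M:9/4):35/6,V:2/3):11/2):3/4,Y:3/4)
total length: 16

0,1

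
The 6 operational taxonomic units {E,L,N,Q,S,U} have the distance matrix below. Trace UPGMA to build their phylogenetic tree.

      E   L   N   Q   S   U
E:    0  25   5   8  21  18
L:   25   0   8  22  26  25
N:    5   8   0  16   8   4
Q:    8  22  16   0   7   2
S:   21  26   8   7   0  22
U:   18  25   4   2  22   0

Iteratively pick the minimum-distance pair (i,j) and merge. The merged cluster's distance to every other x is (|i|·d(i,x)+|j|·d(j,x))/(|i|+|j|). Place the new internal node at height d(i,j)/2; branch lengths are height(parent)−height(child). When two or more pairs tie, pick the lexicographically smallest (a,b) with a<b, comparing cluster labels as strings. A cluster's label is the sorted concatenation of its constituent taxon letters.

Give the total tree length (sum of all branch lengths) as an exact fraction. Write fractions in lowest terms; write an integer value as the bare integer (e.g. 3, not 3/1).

1. join Q+U (d=2) ⇒ QU; edges |Q|=1, |U|=1
  updated: d(E,QU)=13, d(L,QU)=47/2, d(N,QU)=10, d(QU,S)=29/2
2. join E+N (d=5) ⇒ EN; edges |E|=5/2, |N|=5/2
  updated: d(EN,L)=33/2, d(EN,QU)=23/2, d(EN,S)=29/2
3. join EN+QU (d=23/2) ⇒ ENQU; edges |EN|=13/4, |QU|=19/4
  updated: d(ENQU,L)=20, d(ENQU,S)=29/2
4. join ENQU+S (d=29/2) ⇒ ENQSU; edges |ENQU|=3/2, |S|=29/4
  updated: d(ENQSU,L)=106/5
5. join ENQSU+L (d=106/5) ⇒ ELNQSU; edges |ENQSU|=67/20, |L|=53/5
final tree: ((((E:5/2,N:5/2):13/4,(Q:1,U:1):19/4):3/2,S:29/4):67/20,L:53/5)
total length: 377/10

377/10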